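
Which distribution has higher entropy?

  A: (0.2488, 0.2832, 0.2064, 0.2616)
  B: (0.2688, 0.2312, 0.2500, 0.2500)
B

Both distributions are close to uniform, making this a harder comparison.

H(A) = 1.9907 bits
H(B) = 1.9980 bits

The distribution closer to uniform has higher entropy.
Answer: B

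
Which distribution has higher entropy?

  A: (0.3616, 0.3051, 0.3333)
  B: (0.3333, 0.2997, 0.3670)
A

Both distributions are close to uniform, making this a harder comparison.

H(A) = 1.5815 bits
H(B) = 1.5801 bits

The distribution closer to uniform has higher entropy.
Answer: A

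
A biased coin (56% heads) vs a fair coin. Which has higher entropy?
Fair coin

The fair coin is uniform (p=0.5), maximizing binary entropy at 1 bit. The biased coin has H(0.56) ≈ 0.990 bits — its outcome is more predictable, so its entropy is lower.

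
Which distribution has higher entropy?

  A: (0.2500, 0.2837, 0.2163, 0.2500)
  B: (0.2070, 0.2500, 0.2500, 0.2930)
A

Both distributions are close to uniform, making this a harder comparison.

H(A) = 1.9934 bits
H(B) = 1.9893 bits

The distribution closer to uniform has higher entropy.
Answer: A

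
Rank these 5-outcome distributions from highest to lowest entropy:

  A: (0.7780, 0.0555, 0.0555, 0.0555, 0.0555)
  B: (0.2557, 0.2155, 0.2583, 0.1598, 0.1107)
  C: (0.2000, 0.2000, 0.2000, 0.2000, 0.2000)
C > B > A

Key insight: Entropy is maximized by uniform distributions and minimized by concentrated distributions.

- Uniform distributions have maximum entropy log₂(5) = 2.3219 bits
- The more "peaked" or concentrated a distribution, the lower its entropy

Entropies:
  H(A) = 1.2078 bits
  H(B) = 2.2590 bits
  H(C) = 2.3219 bits

Ranking: C > B > A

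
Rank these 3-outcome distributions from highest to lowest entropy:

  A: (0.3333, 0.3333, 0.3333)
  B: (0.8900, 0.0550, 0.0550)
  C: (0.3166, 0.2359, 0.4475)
A > C > B

Key insight: Entropy is maximized by uniform distributions and minimized by concentrated distributions.

- Uniform distributions have maximum entropy log₂(3) = 1.5850 bits
- The more "peaked" or concentrated a distribution, the lower its entropy

Entropies:
  H(A) = 1.5850 bits
  H(B) = 0.6099 bits
  H(C) = 1.5360 bits

Ranking: A > C > B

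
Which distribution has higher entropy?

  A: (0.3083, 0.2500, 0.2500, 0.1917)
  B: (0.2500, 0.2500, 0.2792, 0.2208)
B

Both distributions are close to uniform, making this a harder comparison.

H(A) = 1.9802 bits
H(B) = 1.9951 bits

The distribution closer to uniform has higher entropy.
Answer: B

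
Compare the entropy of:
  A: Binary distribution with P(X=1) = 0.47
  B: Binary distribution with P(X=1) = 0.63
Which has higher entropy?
A

For binary distributions, entropy is maximized at p=0.5 and decreases as p moves toward 0 or 1.

H(A) = H(0.47) = 0.9974 bits
H(B) = H(0.63) = 0.9507 bits

Distribution A (p=0.47) is closer to uniform (p=0.5), so it has higher entropy.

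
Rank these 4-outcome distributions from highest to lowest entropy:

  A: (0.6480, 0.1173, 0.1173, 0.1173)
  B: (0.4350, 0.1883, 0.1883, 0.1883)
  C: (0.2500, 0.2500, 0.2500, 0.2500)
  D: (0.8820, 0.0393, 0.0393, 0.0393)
C > B > A > D

Key insight: Entropy is maximized by uniform distributions and minimized by concentrated distributions.

Entropies:
  H(A) = 1.4937 bits
  H(B) = 1.8833 bits
  H(C) = 2.0000 bits
  H(D) = 0.7106 bits

Ranking: C > B > A > D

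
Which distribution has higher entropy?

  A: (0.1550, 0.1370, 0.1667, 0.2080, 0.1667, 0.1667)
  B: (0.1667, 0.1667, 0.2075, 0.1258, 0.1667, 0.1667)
A

Both distributions are close to uniform, making this a harder comparison.

H(A) = 2.5735 bits
H(B) = 2.5704 bits

The distribution closer to uniform has higher entropy.
Answer: A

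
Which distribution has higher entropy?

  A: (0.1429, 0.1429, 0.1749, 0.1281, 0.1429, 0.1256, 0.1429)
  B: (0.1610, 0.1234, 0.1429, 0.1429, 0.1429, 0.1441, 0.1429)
B

Both distributions are close to uniform, making this a harder comparison.

H(A) = 2.7998 bits
H(B) = 2.8037 bits

The distribution closer to uniform has higher entropy.
Answer: B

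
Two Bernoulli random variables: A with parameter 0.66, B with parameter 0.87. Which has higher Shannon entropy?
A

For binary distributions, entropy is maximized at p=0.5 and decreases as p moves toward 0 or 1.

H(A) = H(0.66) = 0.9248 bits
H(B) = H(0.87) = 0.5574 bits

Distribution A (p=0.66) is closer to uniform (p=0.5), so it has higher entropy.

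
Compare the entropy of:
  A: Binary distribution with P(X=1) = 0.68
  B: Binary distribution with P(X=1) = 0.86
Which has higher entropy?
A

For binary distributions, entropy is maximized at p=0.5 and decreases as p moves toward 0 or 1.

H(A) = H(0.68) = 0.9044 bits
H(B) = H(0.86) = 0.5842 bits

Distribution A (p=0.68) is closer to uniform (p=0.5), so it has higher entropy.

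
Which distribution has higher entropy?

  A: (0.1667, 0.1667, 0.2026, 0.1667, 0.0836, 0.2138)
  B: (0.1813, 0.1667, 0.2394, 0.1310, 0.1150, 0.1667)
B

Both distributions are close to uniform, making this a harder comparison.

H(A) = 2.5344 bits
H(B) = 2.5450 bits

The distribution closer to uniform has higher entropy.
Answer: B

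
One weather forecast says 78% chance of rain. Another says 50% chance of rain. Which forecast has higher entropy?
50% forecast

Treat each forecast as a Bernoulli distribution. Binary entropy is maximized at p=0.5 and falls off symmetrically toward 0 or 1. The 50% forecast is closer to 50%, so it is more uncertain. H(78%) ≈ 0.760 bits, H(50%) ≈ 1.000 bits.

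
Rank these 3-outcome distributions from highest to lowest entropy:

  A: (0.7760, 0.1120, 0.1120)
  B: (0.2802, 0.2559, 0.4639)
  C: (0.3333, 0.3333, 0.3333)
C > B > A

Key insight: Entropy is maximized by uniform distributions and minimized by concentrated distributions.

- Uniform distributions have maximum entropy log₂(3) = 1.5850 bits
- The more "peaked" or concentrated a distribution, the lower its entropy

Entropies:
  H(A) = 0.9914 bits
  H(B) = 1.5316 bits
  H(C) = 1.5850 bits

Ranking: C > B > A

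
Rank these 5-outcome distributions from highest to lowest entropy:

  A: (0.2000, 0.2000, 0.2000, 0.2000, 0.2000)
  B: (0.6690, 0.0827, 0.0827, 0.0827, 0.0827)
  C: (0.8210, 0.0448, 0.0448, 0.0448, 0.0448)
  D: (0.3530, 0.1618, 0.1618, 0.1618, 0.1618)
A > D > B > C

Key insight: Entropy is maximized by uniform distributions and minimized by concentrated distributions.

Entropies:
  H(A) = 2.3219 bits
  H(B) = 1.5779 bits
  H(C) = 1.0359 bits
  H(D) = 2.2307 bits

Ranking: A > D > B > C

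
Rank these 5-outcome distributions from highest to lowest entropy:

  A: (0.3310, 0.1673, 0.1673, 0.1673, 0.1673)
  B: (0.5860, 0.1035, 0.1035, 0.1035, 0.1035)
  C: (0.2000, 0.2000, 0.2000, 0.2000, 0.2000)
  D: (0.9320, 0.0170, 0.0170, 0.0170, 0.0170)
C > A > B > D

Key insight: Entropy is maximized by uniform distributions and minimized by concentrated distributions.

Entropies:
  H(A) = 2.2539 bits
  H(B) = 1.8066 bits
  H(C) = 2.3219 bits
  H(D) = 0.4944 bits

Ranking: C > A > B > D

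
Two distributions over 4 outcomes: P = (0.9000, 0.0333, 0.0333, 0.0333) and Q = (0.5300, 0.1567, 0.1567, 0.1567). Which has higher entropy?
Q

P is highly concentrated on one outcome (90%), making it nearly deterministic. Q spreads its mass more evenly (max 53%). The more spread-out distribution has higher entropy: H(P) ≈ 0.627 bits, H(Q) ≈ 1.742 bits.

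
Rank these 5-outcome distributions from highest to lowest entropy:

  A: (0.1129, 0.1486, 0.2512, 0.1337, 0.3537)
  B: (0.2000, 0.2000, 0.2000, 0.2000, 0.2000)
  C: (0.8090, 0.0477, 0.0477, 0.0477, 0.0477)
B > A > C

Key insight: Entropy is maximized by uniform distributions and minimized by concentrated distributions.

- Uniform distributions have maximum entropy log₂(5) = 2.3219 bits
- The more "peaked" or concentrated a distribution, the lower its entropy

Entropies:
  H(A) = 2.1831 bits
  H(B) = 2.3219 bits
  H(C) = 1.0856 bits

Ranking: B > A > C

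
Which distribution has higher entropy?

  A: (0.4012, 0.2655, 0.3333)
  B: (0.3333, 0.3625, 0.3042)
B

Both distributions are close to uniform, making this a harder comparison.

H(A) = 1.5649 bits
H(B) = 1.5813 bits

The distribution closer to uniform has higher entropy.
Answer: B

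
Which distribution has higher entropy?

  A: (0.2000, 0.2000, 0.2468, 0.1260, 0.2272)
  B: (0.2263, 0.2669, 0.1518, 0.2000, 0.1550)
A

Both distributions are close to uniform, making this a harder comparison.

H(A) = 2.2893 bits
H(B) = 2.2879 bits

The distribution closer to uniform has higher entropy.
Answer: A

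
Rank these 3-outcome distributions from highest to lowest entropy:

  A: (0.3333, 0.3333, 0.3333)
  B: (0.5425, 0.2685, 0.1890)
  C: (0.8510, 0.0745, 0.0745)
A > B > C

Key insight: Entropy is maximized by uniform distributions and minimized by concentrated distributions.

- Uniform distributions have maximum entropy log₂(3) = 1.5850 bits
- The more "peaked" or concentrated a distribution, the lower its entropy

Entropies:
  H(A) = 1.5850 bits
  H(B) = 1.4423 bits
  H(C) = 0.7563 bits

Ranking: A > B > C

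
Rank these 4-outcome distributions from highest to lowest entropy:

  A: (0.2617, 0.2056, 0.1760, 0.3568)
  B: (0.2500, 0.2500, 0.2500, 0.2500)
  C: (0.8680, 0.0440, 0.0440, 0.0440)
B > A > C

Key insight: Entropy is maximized by uniform distributions and minimized by concentrated distributions.

- Uniform distributions have maximum entropy log₂(4) = 2.0000 bits
- The more "peaked" or concentrated a distribution, the lower its entropy

Entropies:
  H(A) = 1.9469 bits
  H(B) = 2.0000 bits
  H(C) = 0.7721 bits

Ranking: B > A > C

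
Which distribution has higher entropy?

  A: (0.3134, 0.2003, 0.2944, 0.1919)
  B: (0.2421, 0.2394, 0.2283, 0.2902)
B

Both distributions are close to uniform, making this a harder comparison.

H(A) = 1.9657 bits
H(B) = 1.9937 bits

The distribution closer to uniform has higher entropy.
Answer: B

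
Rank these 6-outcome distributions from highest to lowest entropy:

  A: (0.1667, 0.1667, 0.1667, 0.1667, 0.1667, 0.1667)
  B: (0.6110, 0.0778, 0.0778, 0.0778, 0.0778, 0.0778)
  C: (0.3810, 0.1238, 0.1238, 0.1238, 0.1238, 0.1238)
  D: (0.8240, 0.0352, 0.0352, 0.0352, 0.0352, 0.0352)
A > C > B > D

Key insight: Entropy is maximized by uniform distributions and minimized by concentrated distributions.

Entropies:
  H(A) = 2.5850 bits
  H(B) = 1.8674 bits
  H(C) = 2.3960 bits
  H(D) = 1.0799 bits

Ranking: A > C > B > D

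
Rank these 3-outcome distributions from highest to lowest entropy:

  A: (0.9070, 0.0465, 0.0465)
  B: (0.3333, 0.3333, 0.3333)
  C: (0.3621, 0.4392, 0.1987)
B > C > A

Key insight: Entropy is maximized by uniform distributions and minimized by concentrated distributions.

- Uniform distributions have maximum entropy log₂(3) = 1.5850 bits
- The more "peaked" or concentrated a distribution, the lower its entropy

Entropies:
  H(A) = 0.5394 bits
  H(B) = 1.5850 bits
  H(C) = 1.5152 bits

Ranking: B > C > A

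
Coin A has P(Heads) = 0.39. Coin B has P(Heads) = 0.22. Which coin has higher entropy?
A

For binary distributions, entropy is maximized at p=0.5 and decreases as p moves toward 0 or 1.

H(A) = H(0.39) = 0.9648 bits
H(B) = H(0.22) = 0.7602 bits

Distribution A (p=0.39) is closer to uniform (p=0.5), so it has higher entropy.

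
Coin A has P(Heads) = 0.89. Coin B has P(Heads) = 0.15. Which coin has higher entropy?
B

For binary distributions, entropy is maximized at p=0.5 and decreases as p moves toward 0 or 1.

H(A) = H(0.89) = 0.4999 bits
H(B) = H(0.15) = 0.6098 bits

Distribution B (p=0.15) is closer to uniform (p=0.5), so it has higher entropy.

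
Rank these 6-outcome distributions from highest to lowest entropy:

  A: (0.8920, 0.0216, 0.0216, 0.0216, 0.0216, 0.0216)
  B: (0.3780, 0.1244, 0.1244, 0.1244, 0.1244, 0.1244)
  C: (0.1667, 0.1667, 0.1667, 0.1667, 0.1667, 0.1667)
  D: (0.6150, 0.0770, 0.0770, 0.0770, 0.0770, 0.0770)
C > B > D > A

Key insight: Entropy is maximized by uniform distributions and minimized by concentrated distributions.

Entropies:
  H(A) = 0.7446 bits
  H(B) = 2.4009 bits
  H(C) = 2.5850 bits
  H(D) = 1.8554 bits

Ranking: C > B > D > A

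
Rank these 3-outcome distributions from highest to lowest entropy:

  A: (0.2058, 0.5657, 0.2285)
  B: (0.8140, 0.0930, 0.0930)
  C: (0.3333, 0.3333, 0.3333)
C > A > B

Key insight: Entropy is maximized by uniform distributions and minimized by concentrated distributions.

- Uniform distributions have maximum entropy log₂(3) = 1.5850 bits
- The more "peaked" or concentrated a distribution, the lower its entropy

Entropies:
  H(A) = 1.4210 bits
  H(B) = 0.8790 bits
  H(C) = 1.5850 bits

Ranking: C > A > B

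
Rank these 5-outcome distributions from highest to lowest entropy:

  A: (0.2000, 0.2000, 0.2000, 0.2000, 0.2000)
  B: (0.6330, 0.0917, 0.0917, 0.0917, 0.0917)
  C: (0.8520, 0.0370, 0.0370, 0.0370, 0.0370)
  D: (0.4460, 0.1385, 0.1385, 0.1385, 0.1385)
A > D > B > C

Key insight: Entropy is maximized by uniform distributions and minimized by concentrated distributions.

Entropies:
  H(A) = 2.3219 bits
  H(B) = 1.6823 bits
  H(C) = 0.9008 bits
  H(D) = 2.0996 bits

Ranking: A > D > B > C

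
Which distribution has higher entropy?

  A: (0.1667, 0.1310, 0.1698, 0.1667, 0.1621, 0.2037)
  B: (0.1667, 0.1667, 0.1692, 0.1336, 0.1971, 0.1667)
B

Both distributions are close to uniform, making this a harder comparison.

H(A) = 2.5733 bits
H(B) = 2.5761 bits

The distribution closer to uniform has higher entropy.
Answer: B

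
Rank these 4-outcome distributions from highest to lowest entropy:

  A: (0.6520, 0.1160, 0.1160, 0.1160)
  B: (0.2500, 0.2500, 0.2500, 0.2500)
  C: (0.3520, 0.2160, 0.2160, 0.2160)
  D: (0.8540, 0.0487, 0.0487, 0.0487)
B > C > A > D

Key insight: Entropy is maximized by uniform distributions and minimized by concentrated distributions.

Entropies:
  H(A) = 1.4838 bits
  H(B) = 2.0000 bits
  H(C) = 1.9629 bits
  H(D) = 0.8311 bits

Ranking: B > C > A > D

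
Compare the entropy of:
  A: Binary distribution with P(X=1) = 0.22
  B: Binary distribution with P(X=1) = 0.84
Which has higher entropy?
A

For binary distributions, entropy is maximized at p=0.5 and decreases as p moves toward 0 or 1.

H(A) = H(0.22) = 0.7602 bits
H(B) = H(0.84) = 0.6343 bits

Distribution A (p=0.22) is closer to uniform (p=0.5), so it has higher entropy.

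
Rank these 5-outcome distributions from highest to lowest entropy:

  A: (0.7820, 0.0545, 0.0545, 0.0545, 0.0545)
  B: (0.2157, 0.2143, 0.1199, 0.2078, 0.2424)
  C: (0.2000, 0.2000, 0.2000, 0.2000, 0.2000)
C > B > A

Key insight: Entropy is maximized by uniform distributions and minimized by concentrated distributions.

- Uniform distributions have maximum entropy log₂(5) = 2.3219 bits
- The more "peaked" or concentrated a distribution, the lower its entropy

Entropies:
  H(A) = 1.1925 bits
  H(B) = 2.2870 bits
  H(C) = 2.3219 bits

Ranking: C > B > A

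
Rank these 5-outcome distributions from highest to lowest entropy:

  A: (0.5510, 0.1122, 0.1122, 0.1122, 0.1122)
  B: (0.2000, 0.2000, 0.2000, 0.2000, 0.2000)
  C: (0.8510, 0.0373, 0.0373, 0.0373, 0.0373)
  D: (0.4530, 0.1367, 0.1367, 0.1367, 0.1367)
B > D > A > C

Key insight: Entropy is maximized by uniform distributions and minimized by concentrated distributions.

Entropies:
  H(A) = 1.8905 bits
  H(B) = 2.3219 bits
  H(C) = 0.9053 bits
  H(D) = 2.0876 bits

Ranking: B > D > A > C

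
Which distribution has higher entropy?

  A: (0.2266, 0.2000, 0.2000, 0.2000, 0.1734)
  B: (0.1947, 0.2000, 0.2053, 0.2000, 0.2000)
B

Both distributions are close to uniform, making this a harder comparison.

H(A) = 2.3168 bits
H(B) = 2.3217 bits

The distribution closer to uniform has higher entropy.
Answer: B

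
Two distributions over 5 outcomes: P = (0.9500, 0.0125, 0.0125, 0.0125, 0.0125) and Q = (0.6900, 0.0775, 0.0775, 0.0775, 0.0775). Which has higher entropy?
Q

P is highly concentrated on one outcome (95%), making it nearly deterministic. Q spreads its mass more evenly (max 69%). The more spread-out distribution has higher entropy: H(P) ≈ 0.386 bits, H(Q) ≈ 1.513 bits.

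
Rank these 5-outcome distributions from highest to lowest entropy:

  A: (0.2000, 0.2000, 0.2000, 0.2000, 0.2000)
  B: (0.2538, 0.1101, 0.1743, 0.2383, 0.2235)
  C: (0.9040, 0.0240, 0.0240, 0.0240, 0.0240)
A > B > C

Key insight: Entropy is maximized by uniform distributions and minimized by concentrated distributions.

- Uniform distributions have maximum entropy log₂(5) = 2.3219 bits
- The more "peaked" or concentrated a distribution, the lower its entropy

Entropies:
  H(A) = 2.3219 bits
  H(B) = 2.2680 bits
  H(C) = 0.6482 bits

Ranking: A > B > C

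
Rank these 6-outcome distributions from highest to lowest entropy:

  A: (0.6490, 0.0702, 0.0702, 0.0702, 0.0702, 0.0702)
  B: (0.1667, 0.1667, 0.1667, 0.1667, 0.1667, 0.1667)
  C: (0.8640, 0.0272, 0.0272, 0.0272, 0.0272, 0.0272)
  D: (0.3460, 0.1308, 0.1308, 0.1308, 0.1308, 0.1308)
B > D > A > C

Key insight: Entropy is maximized by uniform distributions and minimized by concentrated distributions.

Entropies:
  H(A) = 1.7500 bits
  H(B) = 2.5850 bits
  H(C) = 0.8894 bits
  H(D) = 2.4490 bits

Ranking: B > D > A > C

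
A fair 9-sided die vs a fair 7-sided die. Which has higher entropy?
9-sided die

Both are uniform distributions; for uniform over n outcomes, H = log₂(n). H(9-sided) = log₂(9) = 3.170 bits and H(7-sided) = log₂(7) = 2.807 bits. More outcomes in a uniform distribution means higher entropy.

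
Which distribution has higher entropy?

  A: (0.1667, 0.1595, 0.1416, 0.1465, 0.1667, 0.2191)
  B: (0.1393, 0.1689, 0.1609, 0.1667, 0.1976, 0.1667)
B

Both distributions are close to uniform, making this a harder comparison.

H(A) = 2.5692 bits
H(B) = 2.5775 bits

The distribution closer to uniform has higher entropy.
Answer: B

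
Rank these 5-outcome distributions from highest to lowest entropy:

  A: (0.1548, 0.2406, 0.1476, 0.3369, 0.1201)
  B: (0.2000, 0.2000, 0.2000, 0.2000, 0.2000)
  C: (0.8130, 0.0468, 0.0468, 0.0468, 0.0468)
B > A > C

Key insight: Entropy is maximized by uniform distributions and minimized by concentrated distributions.

- Uniform distributions have maximum entropy log₂(5) = 2.3219 bits
- The more "peaked" or concentrated a distribution, the lower its entropy

Entropies:
  H(A) = 2.2146 bits
  H(B) = 2.3219 bits
  H(C) = 1.0692 bits

Ranking: B > A > C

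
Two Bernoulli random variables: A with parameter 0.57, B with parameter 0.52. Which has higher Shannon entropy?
B

For binary distributions, entropy is maximized at p=0.5 and decreases as p moves toward 0 or 1.

H(A) = H(0.57) = 0.9858 bits
H(B) = H(0.52) = 0.9988 bits

Distribution B (p=0.52) is closer to uniform (p=0.5), so it has higher entropy.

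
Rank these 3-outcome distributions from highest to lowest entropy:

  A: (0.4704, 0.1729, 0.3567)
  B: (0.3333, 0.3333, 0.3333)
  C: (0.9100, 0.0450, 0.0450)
B > A > C

Key insight: Entropy is maximized by uniform distributions and minimized by concentrated distributions.

- Uniform distributions have maximum entropy log₂(3) = 1.5850 bits
- The more "peaked" or concentrated a distribution, the lower its entropy

Entropies:
  H(A) = 1.4801 bits
  H(B) = 1.5850 bits
  H(C) = 0.5265 bits

Ranking: B > A > C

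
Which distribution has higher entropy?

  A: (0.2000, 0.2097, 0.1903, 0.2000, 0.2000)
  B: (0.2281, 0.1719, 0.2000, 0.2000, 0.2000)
A

Both distributions are close to uniform, making this a harder comparison.

H(A) = 2.3212 bits
H(B) = 2.3162 bits

The distribution closer to uniform has higher entropy.
Answer: A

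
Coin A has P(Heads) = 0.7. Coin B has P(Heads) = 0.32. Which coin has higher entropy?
B

For binary distributions, entropy is maximized at p=0.5 and decreases as p moves toward 0 or 1.

H(A) = H(0.7) = 0.8813 bits
H(B) = H(0.32) = 0.9044 bits

Distribution B (p=0.32) is closer to uniform (p=0.5), so it has higher entropy.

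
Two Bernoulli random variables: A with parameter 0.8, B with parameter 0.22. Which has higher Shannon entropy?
B

For binary distributions, entropy is maximized at p=0.5 and decreases as p moves toward 0 or 1.

H(A) = H(0.8) = 0.7219 bits
H(B) = H(0.22) = 0.7602 bits

Distribution B (p=0.22) is closer to uniform (p=0.5), so it has higher entropy.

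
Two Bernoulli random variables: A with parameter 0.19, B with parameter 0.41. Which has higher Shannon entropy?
B

For binary distributions, entropy is maximized at p=0.5 and decreases as p moves toward 0 or 1.

H(A) = H(0.19) = 0.7015 bits
H(B) = H(0.41) = 0.9765 bits

Distribution B (p=0.41) is closer to uniform (p=0.5), so it has higher entropy.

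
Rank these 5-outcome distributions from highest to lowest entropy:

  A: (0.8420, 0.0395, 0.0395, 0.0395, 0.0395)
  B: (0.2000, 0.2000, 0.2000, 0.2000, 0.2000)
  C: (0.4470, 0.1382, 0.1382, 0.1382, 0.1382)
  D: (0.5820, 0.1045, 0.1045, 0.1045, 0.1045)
B > C > D > A

Key insight: Entropy is maximized by uniform distributions and minimized by concentrated distributions.

Entropies:
  H(A) = 0.9455 bits
  H(B) = 2.3219 bits
  H(C) = 2.0979 bits
  H(D) = 1.8165 bits

Ranking: B > C > D > A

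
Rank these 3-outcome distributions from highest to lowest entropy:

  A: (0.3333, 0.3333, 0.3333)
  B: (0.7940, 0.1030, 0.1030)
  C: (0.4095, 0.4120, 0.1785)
A > C > B

Key insight: Entropy is maximized by uniform distributions and minimized by concentrated distributions.

- Uniform distributions have maximum entropy log₂(3) = 1.5850 bits
- The more "peaked" or concentrated a distribution, the lower its entropy

Entropies:
  H(A) = 1.5850 bits
  H(B) = 0.9398 bits
  H(C) = 1.4983 bits

Ranking: A > C > B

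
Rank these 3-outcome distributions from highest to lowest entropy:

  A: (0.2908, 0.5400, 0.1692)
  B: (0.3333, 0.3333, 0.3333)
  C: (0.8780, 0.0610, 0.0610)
B > A > C

Key insight: Entropy is maximized by uniform distributions and minimized by concentrated distributions.

- Uniform distributions have maximum entropy log₂(3) = 1.5850 bits
- The more "peaked" or concentrated a distribution, the lower its entropy

Entropies:
  H(A) = 1.4319 bits
  H(B) = 1.5850 bits
  H(C) = 0.6571 bits

Ranking: B > A > C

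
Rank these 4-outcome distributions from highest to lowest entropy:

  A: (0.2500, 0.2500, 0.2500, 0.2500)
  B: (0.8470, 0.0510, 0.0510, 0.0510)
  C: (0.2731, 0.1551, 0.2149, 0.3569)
A > C > B

Key insight: Entropy is maximized by uniform distributions and minimized by concentrated distributions.

- Uniform distributions have maximum entropy log₂(4) = 2.0000 bits
- The more "peaked" or concentrated a distribution, the lower its entropy

Entropies:
  H(A) = 2.0000 bits
  H(B) = 0.8598 bits
  H(C) = 1.9356 bits

Ranking: A > C > B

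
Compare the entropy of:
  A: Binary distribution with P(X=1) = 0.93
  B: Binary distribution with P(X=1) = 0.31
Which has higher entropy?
B

For binary distributions, entropy is maximized at p=0.5 and decreases as p moves toward 0 or 1.

H(A) = H(0.93) = 0.3659 bits
H(B) = H(0.31) = 0.8932 bits

Distribution B (p=0.31) is closer to uniform (p=0.5), so it has higher entropy.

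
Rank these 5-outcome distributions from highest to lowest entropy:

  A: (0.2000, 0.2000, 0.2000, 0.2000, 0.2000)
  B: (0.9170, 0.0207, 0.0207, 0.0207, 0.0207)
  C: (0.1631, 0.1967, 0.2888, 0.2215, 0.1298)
A > C > B

Key insight: Entropy is maximized by uniform distributions and minimized by concentrated distributions.

- Uniform distributions have maximum entropy log₂(5) = 2.3219 bits
- The more "peaked" or concentrated a distribution, the lower its entropy

Entropies:
  H(A) = 2.3219 bits
  H(B) = 0.5787 bits
  H(C) = 2.2697 bits

Ranking: A > C > B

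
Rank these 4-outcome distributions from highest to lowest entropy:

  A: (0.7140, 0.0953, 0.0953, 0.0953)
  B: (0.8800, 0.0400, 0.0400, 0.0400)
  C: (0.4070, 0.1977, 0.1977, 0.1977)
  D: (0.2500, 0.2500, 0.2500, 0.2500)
D > C > A > B

Key insight: Entropy is maximized by uniform distributions and minimized by concentrated distributions.

Entropies:
  H(A) = 1.3168 bits
  H(B) = 0.7196 bits
  H(C) = 1.9148 bits
  H(D) = 2.0000 bits

Ranking: D > C > A > B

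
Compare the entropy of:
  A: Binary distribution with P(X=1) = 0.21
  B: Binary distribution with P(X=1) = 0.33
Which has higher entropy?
B

For binary distributions, entropy is maximized at p=0.5 and decreases as p moves toward 0 or 1.

H(A) = H(0.21) = 0.7415 bits
H(B) = H(0.33) = 0.9149 bits

Distribution B (p=0.33) is closer to uniform (p=0.5), so it has higher entropy.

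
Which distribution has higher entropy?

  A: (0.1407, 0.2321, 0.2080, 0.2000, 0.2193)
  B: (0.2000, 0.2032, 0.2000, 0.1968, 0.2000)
B

Both distributions are close to uniform, making this a harder comparison.

H(A) = 2.3027 bits
H(B) = 2.3219 bits

The distribution closer to uniform has higher entropy.
Answer: B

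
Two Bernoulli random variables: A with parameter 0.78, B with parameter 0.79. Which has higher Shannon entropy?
A

For binary distributions, entropy is maximized at p=0.5 and decreases as p moves toward 0 or 1.

H(A) = H(0.78) = 0.7602 bits
H(B) = H(0.79) = 0.7415 bits

Distribution A (p=0.78) is closer to uniform (p=0.5), so it has higher entropy.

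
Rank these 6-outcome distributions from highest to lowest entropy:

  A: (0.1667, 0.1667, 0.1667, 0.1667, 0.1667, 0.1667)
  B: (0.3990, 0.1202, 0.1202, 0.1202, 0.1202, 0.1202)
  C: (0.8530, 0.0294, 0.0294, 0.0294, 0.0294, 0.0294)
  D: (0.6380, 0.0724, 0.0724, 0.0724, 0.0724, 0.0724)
A > B > D > C

Key insight: Entropy is maximized by uniform distributions and minimized by concentrated distributions.

Entropies:
  H(A) = 2.5850 bits
  H(B) = 2.3658 bits
  H(C) = 0.9436 bits
  H(D) = 1.7849 bits

Ranking: A > B > D > C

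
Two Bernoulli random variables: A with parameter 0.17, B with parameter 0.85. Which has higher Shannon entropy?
A

For binary distributions, entropy is maximized at p=0.5 and decreases as p moves toward 0 or 1.

H(A) = H(0.17) = 0.6577 bits
H(B) = H(0.85) = 0.6098 bits

Distribution A (p=0.17) is closer to uniform (p=0.5), so it has higher entropy.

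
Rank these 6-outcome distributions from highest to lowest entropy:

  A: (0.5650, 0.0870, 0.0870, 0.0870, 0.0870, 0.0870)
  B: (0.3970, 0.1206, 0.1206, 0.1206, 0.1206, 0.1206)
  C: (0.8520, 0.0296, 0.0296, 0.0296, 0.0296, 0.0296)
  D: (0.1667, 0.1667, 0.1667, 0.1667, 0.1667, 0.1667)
D > B > A > C

Key insight: Entropy is maximized by uniform distributions and minimized by concentrated distributions.

Entropies:
  H(A) = 1.9978 bits
  H(B) = 2.3693 bits
  H(C) = 0.9485 bits
  H(D) = 2.5850 bits

Ranking: D > B > A > C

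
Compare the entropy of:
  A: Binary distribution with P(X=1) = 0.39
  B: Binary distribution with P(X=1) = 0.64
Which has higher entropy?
A

For binary distributions, entropy is maximized at p=0.5 and decreases as p moves toward 0 or 1.

H(A) = H(0.39) = 0.9648 bits
H(B) = H(0.64) = 0.9427 bits

Distribution A (p=0.39) is closer to uniform (p=0.5), so it has higher entropy.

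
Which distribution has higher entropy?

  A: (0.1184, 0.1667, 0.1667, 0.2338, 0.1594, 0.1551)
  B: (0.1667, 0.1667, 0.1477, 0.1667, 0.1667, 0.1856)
B

Both distributions are close to uniform, making this a harder comparison.

H(A) = 2.5556 bits
H(B) = 2.5818 bits

The distribution closer to uniform has higher entropy.
Answer: B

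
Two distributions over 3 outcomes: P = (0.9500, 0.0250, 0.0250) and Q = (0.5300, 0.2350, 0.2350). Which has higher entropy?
Q

P is highly concentrated on one outcome (95%), making it nearly deterministic. Q spreads its mass more evenly (max 53%). The more spread-out distribution has higher entropy: H(P) ≈ 0.336 bits, H(Q) ≈ 1.467 bits.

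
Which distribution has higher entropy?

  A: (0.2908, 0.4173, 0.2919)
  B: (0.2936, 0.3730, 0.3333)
B

Both distributions are close to uniform, making this a harder comparison.

H(A) = 1.5629 bits
H(B) = 1.5781 bits

The distribution closer to uniform has higher entropy.
Answer: B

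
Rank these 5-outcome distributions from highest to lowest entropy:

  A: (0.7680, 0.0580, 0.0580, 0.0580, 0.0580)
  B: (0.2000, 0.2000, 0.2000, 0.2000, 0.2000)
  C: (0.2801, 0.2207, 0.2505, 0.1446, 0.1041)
B > C > A

Key insight: Entropy is maximized by uniform distributions and minimized by concentrated distributions.

- Uniform distributions have maximum entropy log₂(5) = 2.3219 bits
- The more "peaked" or concentrated a distribution, the lower its entropy

Entropies:
  H(A) = 1.2455 bits
  H(B) = 2.3219 bits
  H(C) = 2.2388 bits

Ranking: B > C > A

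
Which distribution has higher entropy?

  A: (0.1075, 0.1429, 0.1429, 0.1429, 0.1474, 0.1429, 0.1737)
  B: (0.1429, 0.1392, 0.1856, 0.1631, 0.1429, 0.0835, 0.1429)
A

Both distributions are close to uniform, making this a harder comparison.

H(A) = 2.7958 bits
H(B) = 2.7760 bits

The distribution closer to uniform has higher entropy.
Answer: A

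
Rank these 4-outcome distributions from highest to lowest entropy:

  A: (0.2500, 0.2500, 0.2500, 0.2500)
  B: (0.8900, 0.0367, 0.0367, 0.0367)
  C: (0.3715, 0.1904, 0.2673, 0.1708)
A > C > B

Key insight: Entropy is maximized by uniform distributions and minimized by concentrated distributions.

- Uniform distributions have maximum entropy log₂(4) = 2.0000 bits
- The more "peaked" or concentrated a distribution, the lower its entropy

Entropies:
  H(A) = 2.0000 bits
  H(B) = 0.6743 bits
  H(C) = 1.9306 bits

Ranking: A > C > B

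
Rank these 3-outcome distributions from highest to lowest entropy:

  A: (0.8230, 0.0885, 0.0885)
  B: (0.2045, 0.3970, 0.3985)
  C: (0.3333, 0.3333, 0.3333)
C > B > A

Key insight: Entropy is maximized by uniform distributions and minimized by concentrated distributions.

- Uniform distributions have maximum entropy log₂(3) = 1.5850 bits
- The more "peaked" or concentrated a distribution, the lower its entropy

Entropies:
  H(A) = 0.8505 bits
  H(B) = 1.5263 bits
  H(C) = 1.5850 bits

Ranking: C > B > A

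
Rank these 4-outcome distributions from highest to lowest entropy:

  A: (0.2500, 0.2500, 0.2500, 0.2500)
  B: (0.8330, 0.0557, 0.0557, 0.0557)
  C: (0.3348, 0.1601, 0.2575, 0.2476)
A > C > B

Key insight: Entropy is maximized by uniform distributions and minimized by concentrated distributions.

- Uniform distributions have maximum entropy log₂(4) = 2.0000 bits
- The more "peaked" or concentrated a distribution, the lower its entropy

Entropies:
  H(A) = 2.0000 bits
  H(B) = 0.9155 bits
  H(C) = 1.9543 bits

Ranking: A > C > B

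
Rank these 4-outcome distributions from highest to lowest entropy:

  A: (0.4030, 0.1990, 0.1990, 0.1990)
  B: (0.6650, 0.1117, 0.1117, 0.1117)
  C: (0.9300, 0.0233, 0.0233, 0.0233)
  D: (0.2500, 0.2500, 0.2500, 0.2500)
D > A > B > C

Key insight: Entropy is maximized by uniform distributions and minimized by concentrated distributions.

Entropies:
  H(A) = 1.9189 bits
  H(B) = 1.4509 bits
  H(C) = 0.4769 bits
  H(D) = 2.0000 bits

Ranking: D > A > B > C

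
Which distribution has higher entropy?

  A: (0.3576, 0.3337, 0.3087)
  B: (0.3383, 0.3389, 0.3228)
B

Both distributions are close to uniform, making this a harder comparison.

H(A) = 1.5824 bits
H(B) = 1.5846 bits

The distribution closer to uniform has higher entropy.
Answer: B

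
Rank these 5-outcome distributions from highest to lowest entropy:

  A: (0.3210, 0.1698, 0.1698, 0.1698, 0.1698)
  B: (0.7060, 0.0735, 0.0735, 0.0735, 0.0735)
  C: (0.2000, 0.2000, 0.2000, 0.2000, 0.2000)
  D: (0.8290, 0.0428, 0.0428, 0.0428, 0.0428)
C > A > B > D

Key insight: Entropy is maximized by uniform distributions and minimized by concentrated distributions.

Entropies:
  H(A) = 2.2635 bits
  H(B) = 1.4618 bits
  H(C) = 2.3219 bits
  H(D) = 1.0020 bits

Ranking: C > A > B > D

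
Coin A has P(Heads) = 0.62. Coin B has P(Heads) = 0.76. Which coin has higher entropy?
A

For binary distributions, entropy is maximized at p=0.5 and decreases as p moves toward 0 or 1.

H(A) = H(0.62) = 0.9580 bits
H(B) = H(0.76) = 0.7950 bits

Distribution A (p=0.62) is closer to uniform (p=0.5), so it has higher entropy.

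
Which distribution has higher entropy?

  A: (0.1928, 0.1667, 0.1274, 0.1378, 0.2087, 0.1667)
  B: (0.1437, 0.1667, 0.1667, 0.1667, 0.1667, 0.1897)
B

Both distributions are close to uniform, making this a harder comparison.

H(A) = 2.5640 bits
H(B) = 2.5804 bits

The distribution closer to uniform has higher entropy.
Answer: B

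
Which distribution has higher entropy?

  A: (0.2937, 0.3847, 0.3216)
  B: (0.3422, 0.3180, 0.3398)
B

Both distributions are close to uniform, making this a harder comparison.

H(A) = 1.5757 bits
H(B) = 1.5842 bits

The distribution closer to uniform has higher entropy.
Answer: B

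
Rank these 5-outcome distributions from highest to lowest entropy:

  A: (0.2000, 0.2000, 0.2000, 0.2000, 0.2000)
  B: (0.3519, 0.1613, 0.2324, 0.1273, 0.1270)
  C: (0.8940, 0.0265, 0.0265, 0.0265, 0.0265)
A > B > C

Key insight: Entropy is maximized by uniform distributions and minimized by concentrated distributions.

- Uniform distributions have maximum entropy log₂(5) = 2.3219 bits
- The more "peaked" or concentrated a distribution, the lower its entropy

Entropies:
  H(A) = 2.3219 bits
  H(B) = 2.2008 bits
  H(C) = 0.6997 bits

Ranking: A > B > C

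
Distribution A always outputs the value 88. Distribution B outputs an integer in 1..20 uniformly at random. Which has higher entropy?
B

A is deterministic, so H(A) = 0. B is uniform over 20 outcomes, so H(B) = log₂(20) = 4.322 bits. Any distribution with genuine randomness has higher entropy than a deterministic one.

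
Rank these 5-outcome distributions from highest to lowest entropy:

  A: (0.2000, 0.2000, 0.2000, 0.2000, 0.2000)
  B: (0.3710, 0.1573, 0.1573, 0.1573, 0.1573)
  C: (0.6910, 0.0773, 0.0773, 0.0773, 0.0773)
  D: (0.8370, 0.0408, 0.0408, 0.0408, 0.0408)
A > B > C > D

Key insight: Entropy is maximized by uniform distributions and minimized by concentrated distributions.

Entropies:
  H(A) = 2.3219 bits
  H(B) = 2.2094 bits
  H(C) = 1.5100 bits
  H(D) = 0.9674 bits

Ranking: A > B > C > D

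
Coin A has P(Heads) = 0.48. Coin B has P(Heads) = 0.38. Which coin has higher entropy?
A

For binary distributions, entropy is maximized at p=0.5 and decreases as p moves toward 0 or 1.

H(A) = H(0.48) = 0.9988 bits
H(B) = H(0.38) = 0.9580 bits

Distribution A (p=0.48) is closer to uniform (p=0.5), so it has higher entropy.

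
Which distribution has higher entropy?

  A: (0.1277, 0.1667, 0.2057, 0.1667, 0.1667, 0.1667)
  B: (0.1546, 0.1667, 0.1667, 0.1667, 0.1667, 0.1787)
B

Both distributions are close to uniform, making this a harder comparison.

H(A) = 2.5717 bits
H(B) = 2.5837 bits

The distribution closer to uniform has higher entropy.
Answer: B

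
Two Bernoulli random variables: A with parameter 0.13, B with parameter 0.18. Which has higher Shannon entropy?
B

For binary distributions, entropy is maximized at p=0.5 and decreases as p moves toward 0 or 1.

H(A) = H(0.13) = 0.5574 bits
H(B) = H(0.18) = 0.6801 bits

Distribution B (p=0.18) is closer to uniform (p=0.5), so it has higher entropy.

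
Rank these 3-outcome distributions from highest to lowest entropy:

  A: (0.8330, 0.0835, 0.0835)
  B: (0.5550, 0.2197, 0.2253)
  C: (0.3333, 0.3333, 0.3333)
C > B > A

Key insight: Entropy is maximized by uniform distributions and minimized by concentrated distributions.

- Uniform distributions have maximum entropy log₂(3) = 1.5850 bits
- The more "peaked" or concentrated a distribution, the lower its entropy

Entropies:
  H(A) = 0.8178 bits
  H(B) = 1.4362 bits
  H(C) = 1.5850 bits

Ranking: C > B > A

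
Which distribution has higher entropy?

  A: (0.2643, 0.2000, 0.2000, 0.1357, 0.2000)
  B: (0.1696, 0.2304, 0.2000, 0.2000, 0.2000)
B

Both distributions are close to uniform, making this a harder comparison.

H(A) = 2.2916 bits
H(B) = 2.3152 bits

The distribution closer to uniform has higher entropy.
Answer: B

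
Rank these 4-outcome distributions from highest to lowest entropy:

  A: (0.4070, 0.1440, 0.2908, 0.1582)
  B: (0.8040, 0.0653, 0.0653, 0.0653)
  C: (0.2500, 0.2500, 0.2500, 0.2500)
C > A > B

Key insight: Entropy is maximized by uniform distributions and minimized by concentrated distributions.

- Uniform distributions have maximum entropy log₂(4) = 2.0000 bits
- The more "peaked" or concentrated a distribution, the lower its entropy

Entropies:
  H(A) = 1.8695 bits
  H(B) = 1.0245 bits
  H(C) = 2.0000 bits

Ranking: C > A > B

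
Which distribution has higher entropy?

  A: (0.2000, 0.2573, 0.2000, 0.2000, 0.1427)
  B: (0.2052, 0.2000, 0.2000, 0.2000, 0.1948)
B

Both distributions are close to uniform, making this a harder comparison.

H(A) = 2.2979 bits
H(B) = 2.3217 bits

The distribution closer to uniform has higher entropy.
Answer: B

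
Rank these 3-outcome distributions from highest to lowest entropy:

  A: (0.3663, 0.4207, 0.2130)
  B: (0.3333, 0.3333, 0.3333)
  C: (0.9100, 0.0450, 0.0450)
B > A > C

Key insight: Entropy is maximized by uniform distributions and minimized by concentrated distributions.

- Uniform distributions have maximum entropy log₂(3) = 1.5850 bits
- The more "peaked" or concentrated a distribution, the lower its entropy

Entropies:
  H(A) = 1.5315 bits
  H(B) = 1.5850 bits
  H(C) = 0.5265 bits

Ranking: B > A > C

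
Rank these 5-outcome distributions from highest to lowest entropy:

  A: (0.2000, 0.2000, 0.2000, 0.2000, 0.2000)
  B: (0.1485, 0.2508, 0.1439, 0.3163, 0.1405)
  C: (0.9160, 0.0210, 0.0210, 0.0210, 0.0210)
A > B > C

Key insight: Entropy is maximized by uniform distributions and minimized by concentrated distributions.

- Uniform distributions have maximum entropy log₂(5) = 2.3219 bits
- The more "peaked" or concentrated a distribution, the lower its entropy

Entropies:
  H(A) = 2.3219 bits
  H(B) = 2.2346 bits
  H(C) = 0.5841 bits

Ranking: A > B > C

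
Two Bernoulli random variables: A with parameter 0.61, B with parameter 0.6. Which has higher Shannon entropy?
B

For binary distributions, entropy is maximized at p=0.5 and decreases as p moves toward 0 or 1.

H(A) = H(0.61) = 0.9648 bits
H(B) = H(0.6) = 0.9710 bits

Distribution B (p=0.6) is closer to uniform (p=0.5), so it has higher entropy.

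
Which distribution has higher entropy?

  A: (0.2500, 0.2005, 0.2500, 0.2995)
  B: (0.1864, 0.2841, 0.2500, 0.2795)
A

Both distributions are close to uniform, making this a harder comparison.

H(A) = 1.9858 bits
H(B) = 1.9815 bits

The distribution closer to uniform has higher entropy.
Answer: A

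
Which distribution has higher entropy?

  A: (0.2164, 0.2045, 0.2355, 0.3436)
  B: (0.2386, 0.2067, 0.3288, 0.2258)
B

Both distributions are close to uniform, making this a harder comparison.

H(A) = 1.9670 bits
H(B) = 1.9758 bits

The distribution closer to uniform has higher entropy.
Answer: B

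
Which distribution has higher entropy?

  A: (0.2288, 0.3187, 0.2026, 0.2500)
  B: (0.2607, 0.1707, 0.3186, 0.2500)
A

Both distributions are close to uniform, making this a harder comparison.

H(A) = 1.9792 bits
H(B) = 1.9668 bits

The distribution closer to uniform has higher entropy.
Answer: A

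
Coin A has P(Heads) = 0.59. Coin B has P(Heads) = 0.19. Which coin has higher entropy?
A

For binary distributions, entropy is maximized at p=0.5 and decreases as p moves toward 0 or 1.

H(A) = H(0.59) = 0.9765 bits
H(B) = H(0.19) = 0.7015 bits

Distribution A (p=0.59) is closer to uniform (p=0.5), so it has higher entropy.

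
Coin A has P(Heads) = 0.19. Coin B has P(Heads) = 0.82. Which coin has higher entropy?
A

For binary distributions, entropy is maximized at p=0.5 and decreases as p moves toward 0 or 1.

H(A) = H(0.19) = 0.7015 bits
H(B) = H(0.82) = 0.6801 bits

Distribution A (p=0.19) is closer to uniform (p=0.5), so it has higher entropy.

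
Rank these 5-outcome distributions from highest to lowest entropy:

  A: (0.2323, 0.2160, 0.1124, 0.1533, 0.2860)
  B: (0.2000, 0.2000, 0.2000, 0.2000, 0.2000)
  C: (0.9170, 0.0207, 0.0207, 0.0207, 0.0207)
B > A > C

Key insight: Entropy is maximized by uniform distributions and minimized by concentrated distributions.

- Uniform distributions have maximum entropy log₂(5) = 2.3219 bits
- The more "peaked" or concentrated a distribution, the lower its entropy

Entropies:
  H(A) = 2.2525 bits
  H(B) = 2.3219 bits
  H(C) = 0.5787 bits

Ranking: B > A > C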